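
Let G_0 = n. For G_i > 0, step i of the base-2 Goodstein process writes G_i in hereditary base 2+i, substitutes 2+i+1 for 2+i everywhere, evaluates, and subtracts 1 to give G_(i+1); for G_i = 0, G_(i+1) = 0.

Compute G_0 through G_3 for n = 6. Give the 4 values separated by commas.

i=0: 6 = 2^2 + 2 (b=2); 2→3: 3^3 + 3 = 30; 30−1 = 29
i=1: 29 = 3^3 + 2 (b=3); 3→4: 4^4 + 2 = 258; 258−1 = 257
i=2: 257 = 4^4 + 1 (b=4); 4→5: 5^5 + 1 = 3126; 3126−1 = 3125

6, 29, 257, 3125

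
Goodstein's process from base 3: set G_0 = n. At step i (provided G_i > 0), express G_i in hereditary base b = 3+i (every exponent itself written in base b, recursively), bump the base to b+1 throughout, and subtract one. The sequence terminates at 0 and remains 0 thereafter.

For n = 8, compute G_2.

base 3: 8 = 2·3 + 2; at 4: 2·4 + 2 = 10; next = 9
base 4: 9 = 2·4 + 1; at 5: 2·5 + 1 = 11; next = 10

10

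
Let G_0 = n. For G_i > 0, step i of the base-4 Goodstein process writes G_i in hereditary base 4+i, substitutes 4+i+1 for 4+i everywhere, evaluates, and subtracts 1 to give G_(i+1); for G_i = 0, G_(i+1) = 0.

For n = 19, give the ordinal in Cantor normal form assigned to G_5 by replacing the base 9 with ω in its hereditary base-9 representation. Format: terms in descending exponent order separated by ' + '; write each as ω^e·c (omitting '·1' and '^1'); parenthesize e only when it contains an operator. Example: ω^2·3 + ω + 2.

ω·7 + 6

G_0=19  [base 4] 4^2 + 3  →[4↦5]→  5^2 + 3 = 28  −1 ⇒ G_1=27
G_1=27  [base 5] 5^2 + 2  →[5↦6]→  6^2 + 2 = 38  −1 ⇒ G_2=37
G_2=37  [base 6] 6^2 + 1  →[6↦7]→  7^2 + 1 = 50  −1 ⇒ G_3=49
G_3=49  [base 7] 7^2  →[7↦8]→  8^2 = 64  −1 ⇒ G_4=63
G_4=63  [base 8] 7·8 + 7  →[8↦9]→  7·9 + 7 = 70  −1 ⇒ G_5=69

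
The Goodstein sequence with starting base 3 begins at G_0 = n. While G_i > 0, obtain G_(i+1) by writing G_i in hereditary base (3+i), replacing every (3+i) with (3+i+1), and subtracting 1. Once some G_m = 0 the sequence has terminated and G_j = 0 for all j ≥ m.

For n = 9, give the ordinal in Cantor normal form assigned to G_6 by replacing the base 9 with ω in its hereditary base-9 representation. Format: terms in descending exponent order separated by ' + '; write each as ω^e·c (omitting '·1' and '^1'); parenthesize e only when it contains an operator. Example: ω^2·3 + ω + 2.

ω·2 + 6

G_0 = 9. HB_3(9) = 3^2. Bump = 16. G_1 = 15.
G_1 = 15. HB_4(15) = 3·4 + 3. Bump = 18. G_2 = 17.
G_2 = 17. HB_5(17) = 3·5 + 2. Bump = 20. G_3 = 19.
G_3 = 19. HB_6(19) = 3·6 + 1. Bump = 22. G_4 = 21.
G_4 = 21. HB_7(21) = 3·7. Bump = 24. G_5 = 23.
G_5 = 23. HB_8(23) = 2·8 + 7. Bump = 25. G_6 = 24.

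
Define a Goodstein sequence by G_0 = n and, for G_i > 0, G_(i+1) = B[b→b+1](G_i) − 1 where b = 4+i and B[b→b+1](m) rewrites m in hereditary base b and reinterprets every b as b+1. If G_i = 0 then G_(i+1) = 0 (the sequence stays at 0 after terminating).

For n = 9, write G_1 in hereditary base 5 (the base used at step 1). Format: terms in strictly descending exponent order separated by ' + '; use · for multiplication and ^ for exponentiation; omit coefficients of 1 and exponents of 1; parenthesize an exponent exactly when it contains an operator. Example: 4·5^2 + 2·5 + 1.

G_0 = 9. HB_4(9) = 2·4 + 1. Bump = 11. G_1 = 10.
G_1 = 10. HB_5(10) = 2·5. Bump = 12. G_2 = 11.

2·5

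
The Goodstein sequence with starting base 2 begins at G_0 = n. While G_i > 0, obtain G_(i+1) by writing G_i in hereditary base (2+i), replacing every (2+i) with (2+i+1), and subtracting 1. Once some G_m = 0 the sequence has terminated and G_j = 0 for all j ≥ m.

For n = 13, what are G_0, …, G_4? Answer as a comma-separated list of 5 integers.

13, 108, 1279, 16092, 280711

13 —HB2→ 2^(2 + 1) + 2^2 + 1 —bump→ 3^(3 + 1) + 3^3 + 1 = 109 —(−1)→ 108
108 —HB3→ 3^(3 + 1) + 3^3 —bump→ 4^(4 + 1) + 4^4 = 1280 —(−1)→ 1279
1279 —HB4→ 4^(4 + 1) + 3·4^3 + 3·4^2 + 3·4 + 3 —bump→ 5^(5 + 1) + 3·5^3 + 3·5^2 + 3·5 + 3 = 16093 —(−1)→ 16092
16092 —HB5→ 5^(5 + 1) + 3·5^3 + 3·5^2 + 3·5 + 2 —bump→ 6^(6 + 1) + 3·6^3 + 3·6^2 + 3·6 + 2 = 280712 —(−1)→ 280711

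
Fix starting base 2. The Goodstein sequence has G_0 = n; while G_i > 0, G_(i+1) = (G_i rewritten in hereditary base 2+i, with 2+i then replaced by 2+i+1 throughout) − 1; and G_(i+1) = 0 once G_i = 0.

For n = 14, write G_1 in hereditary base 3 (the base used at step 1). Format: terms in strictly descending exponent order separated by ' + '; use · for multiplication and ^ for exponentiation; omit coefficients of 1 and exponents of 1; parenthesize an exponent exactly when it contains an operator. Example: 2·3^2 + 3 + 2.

[0] 14 ≡ 2^(2 + 1) + 2^2 + 2 (base 2). Lift 3: 111. −1: 110.
[1] 110 ≡ 3^(3 + 1) + 3^3 + 2 (base 3). Lift 4: 1282. −1: 1281.

3^(3 + 1) + 3^3 + 2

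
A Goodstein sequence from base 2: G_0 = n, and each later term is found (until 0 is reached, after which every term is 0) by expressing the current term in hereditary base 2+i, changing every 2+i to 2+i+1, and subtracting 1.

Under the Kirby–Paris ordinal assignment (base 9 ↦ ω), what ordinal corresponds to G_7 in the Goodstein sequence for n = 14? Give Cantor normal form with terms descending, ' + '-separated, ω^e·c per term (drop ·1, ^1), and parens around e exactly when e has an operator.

G_0=14  [base 2] 2^(2 + 1) + 2^2 + 2  →[2↦3]→  3^(3 + 1) + 3^3 + 3 = 111  −1 ⇒ G_1=110
G_1=110  [base 3] 3^(3 + 1) + 3^3 + 2  →[3↦4]→  4^(4 + 1) + 4^4 + 2 = 1282  −1 ⇒ G_2=1281
G_2=1281  [base 4] 4^(4 + 1) + 4^4 + 1  →[4↦5]→  5^(5 + 1) + 5^5 + 1 = 18751  −1 ⇒ G_3=18750
G_3=18750  [base 5] 5^(5 + 1) + 5^5  →[5↦6]→  6^(6 + 1) + 6^6 = 326592  −1 ⇒ G_4=326591
G_4=326591  [base 6] 6^(6 + 1) + 5·6^5 + 5·6^4 + 5·6^3 + 5·6^2 + 5·6 + 5  →[6↦7]→  7^(7 + 1) + 5·7^5 + 5·7^4 + 5·7^3 + 5·7^2 + 5·7 + 5 = 5862841  −1 ⇒ G_5=5862840
G_5=5862840  [base 7] 7^(7 + 1) + 5·7^5 + 5·7^4 + 5·7^3 + 5·7^2 + 5·7 + 4  →[7↦8]→  8^(8 + 1) + 5·8^5 + 5·8^4 + 5·8^3 + 5·8^2 + 5·8 + 4 = 134404972  −1 ⇒ G_6=134404971
G_6=134404971  [base 8] 8^(8 + 1) + 5·8^5 + 5·8^4 + 5·8^3 + 5·8^2 + 5·8 + 3  →[8↦9]→  9^(9 + 1) + 5·9^5 + 5·9^4 + 5·9^3 + 5·9^2 + 5·9 + 3 = 3487116549  −1 ⇒ G_7=3487116548
G_7=3487116548  [base 9] 9^(9 + 1) + 5·9^5 + 5·9^4 + 5·9^3 + 5·9^2 + 5·9 + 2  →[9↦10]→  10^(10 + 1) + 5·10^5 + 5·10^4 + 5·10^3 + 5·10^2 + 5·10 + 2 = 100000555552  −1 ⇒ G_8=100000555551

ω^(ω + 1) + ω^5·5 + ω^4·5 + ω^3·5 + ω^2·5 + ω·5 + 2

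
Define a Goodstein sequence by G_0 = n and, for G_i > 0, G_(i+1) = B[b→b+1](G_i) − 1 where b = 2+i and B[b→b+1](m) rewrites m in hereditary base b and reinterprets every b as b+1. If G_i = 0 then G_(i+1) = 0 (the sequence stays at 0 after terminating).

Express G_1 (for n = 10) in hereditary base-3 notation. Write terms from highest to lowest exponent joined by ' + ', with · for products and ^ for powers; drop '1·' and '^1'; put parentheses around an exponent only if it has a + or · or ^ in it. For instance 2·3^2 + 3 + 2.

3^(3 + 1) + 2

10 —HB2→ 2^(2 + 1) + 2 —bump→ 3^(3 + 1) + 3 = 84 —(−1)→ 83
83 —HB3→ 3^(3 + 1) + 2 —bump→ 4^(4 + 1) + 2 = 1026 —(−1)→ 1025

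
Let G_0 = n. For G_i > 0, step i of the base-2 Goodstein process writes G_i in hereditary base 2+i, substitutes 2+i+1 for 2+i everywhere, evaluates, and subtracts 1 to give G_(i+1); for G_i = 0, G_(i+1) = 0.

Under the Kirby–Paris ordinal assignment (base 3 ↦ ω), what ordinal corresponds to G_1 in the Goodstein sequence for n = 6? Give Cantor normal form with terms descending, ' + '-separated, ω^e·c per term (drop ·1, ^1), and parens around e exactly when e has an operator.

ω^ω + 2

[0] 6 ≡ 2^2 + 2 (base 2). Lift 3: 30. −1: 29.
[1] 29 ≡ 3^3 + 2 (base 3). Lift 4: 258. −1: 257.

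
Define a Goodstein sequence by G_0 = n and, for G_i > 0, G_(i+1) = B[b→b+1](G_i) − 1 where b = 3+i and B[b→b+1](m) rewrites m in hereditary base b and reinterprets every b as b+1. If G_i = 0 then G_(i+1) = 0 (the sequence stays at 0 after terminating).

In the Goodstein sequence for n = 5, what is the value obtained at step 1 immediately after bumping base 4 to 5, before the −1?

6

G_0=5  [base 3] 3 + 2  →[3↦4]→  4 + 2 = 6  −1 ⇒ G_1=5
G_1=5  [base 4] 4 + 1  →[4↦5]→  5 + 1 = 6  −1 ⇒ G_2=5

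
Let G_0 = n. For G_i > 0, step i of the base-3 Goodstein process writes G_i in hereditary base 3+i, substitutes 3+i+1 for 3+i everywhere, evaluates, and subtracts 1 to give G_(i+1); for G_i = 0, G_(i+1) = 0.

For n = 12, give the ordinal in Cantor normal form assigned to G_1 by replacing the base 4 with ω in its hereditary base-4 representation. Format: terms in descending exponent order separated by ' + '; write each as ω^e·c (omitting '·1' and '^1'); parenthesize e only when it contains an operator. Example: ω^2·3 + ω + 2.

i=0: 12 = 3^2 + 3 (b=3); 3→4: 4^2 + 4 = 20; 20−1 = 19
i=1: 19 = 4^2 + 3 (b=4); 4→5: 5^2 + 3 = 28; 28−1 = 27

ω^2 + 3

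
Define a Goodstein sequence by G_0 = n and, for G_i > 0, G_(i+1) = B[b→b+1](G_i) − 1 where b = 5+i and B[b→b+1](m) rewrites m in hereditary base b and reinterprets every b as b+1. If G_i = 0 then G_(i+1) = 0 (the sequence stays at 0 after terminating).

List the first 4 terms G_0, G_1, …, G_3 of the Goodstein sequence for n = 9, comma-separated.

9, 9, 9, 9

base 5: 9 = 5 + 4; at 6: 6 + 4 = 10; next = 9
base 6: 9 = 6 + 3; at 7: 7 + 3 = 10; next = 9
base 7: 9 = 7 + 2; at 8: 8 + 2 = 10; next = 9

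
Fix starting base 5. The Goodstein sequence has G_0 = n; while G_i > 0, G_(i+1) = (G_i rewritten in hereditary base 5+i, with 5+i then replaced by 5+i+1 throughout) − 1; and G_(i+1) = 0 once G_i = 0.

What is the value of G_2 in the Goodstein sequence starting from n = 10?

11

G_0=10  [base 5] 2·5  →[5↦6]→  2·6 = 12  −1 ⇒ G_1=11
G_1=11  [base 6] 6 + 5  →[6↦7]→  7 + 5 = 12  −1 ⇒ G_2=11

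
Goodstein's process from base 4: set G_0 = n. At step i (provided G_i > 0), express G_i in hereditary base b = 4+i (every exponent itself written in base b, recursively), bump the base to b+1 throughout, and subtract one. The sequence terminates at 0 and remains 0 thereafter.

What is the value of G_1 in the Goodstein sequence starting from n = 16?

G_0=16  [base 4] 4^2  →[4↦5]→  5^2 = 25  −1 ⇒ G_1=24
G_1=24  [base 5] 4·5 + 4  →[5↦6]→  4·6 + 4 = 28  −1 ⇒ G_2=27

24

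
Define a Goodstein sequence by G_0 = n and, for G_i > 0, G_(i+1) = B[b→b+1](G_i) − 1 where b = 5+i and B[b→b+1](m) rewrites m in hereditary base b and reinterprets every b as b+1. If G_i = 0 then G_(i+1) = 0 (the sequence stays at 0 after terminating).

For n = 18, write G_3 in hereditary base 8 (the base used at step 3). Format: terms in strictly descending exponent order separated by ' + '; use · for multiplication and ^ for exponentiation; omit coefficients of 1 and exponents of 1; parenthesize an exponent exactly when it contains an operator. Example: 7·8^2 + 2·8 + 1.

i=0: 18 = 3·5 + 3 (b=5); 5→6: 3·6 + 3 = 21; 21−1 = 20
i=1: 20 = 3·6 + 2 (b=6); 6→7: 3·7 + 2 = 23; 23−1 = 22
i=2: 22 = 3·7 + 1 (b=7); 7→8: 3·8 + 1 = 25; 25−1 = 24
i=3: 24 = 3·8 (b=8); 8→9: 3·9 = 27; 27−1 = 26

3·8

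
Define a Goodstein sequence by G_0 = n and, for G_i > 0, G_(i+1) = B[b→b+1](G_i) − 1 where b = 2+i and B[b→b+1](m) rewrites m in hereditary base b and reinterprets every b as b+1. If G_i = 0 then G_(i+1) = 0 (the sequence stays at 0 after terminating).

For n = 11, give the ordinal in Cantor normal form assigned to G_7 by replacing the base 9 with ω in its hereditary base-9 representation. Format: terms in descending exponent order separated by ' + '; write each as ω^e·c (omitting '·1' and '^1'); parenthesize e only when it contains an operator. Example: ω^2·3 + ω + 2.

ω^ω·7 + ω^7·7 + ω^6·7 + ω^5·7 + ω^4·7 + ω^3·7 + ω^2·7 + ω·7 + 6

(0) 11|_2 = 2^(2 + 1) + 2 + 1 ↦ 3^(3 + 1) + 3 + 1|_3 = 85 ⇒ 84
(1) 84|_3 = 3^(3 + 1) + 3 ↦ 4^(4 + 1) + 4|_4 = 1028 ⇒ 1027
(2) 1027|_4 = 4^(4 + 1) + 3 ↦ 5^(5 + 1) + 3|_5 = 15628 ⇒ 15627
(3) 15627|_5 = 5^(5 + 1) + 2 ↦ 6^(6 + 1) + 2|_6 = 279938 ⇒ 279937
(4) 279937|_6 = 6^(6 + 1) + 1 ↦ 7^(7 + 1) + 1|_7 = 5764802 ⇒ 5764801
(5) 5764801|_7 = 7^(7 + 1) ↦ 8^(8 + 1)|_8 = 134217728 ⇒ 134217727
(6) 134217727|_8 = 7·8^8 + 7·8^7 + 7·8^6 + 7·8^5 + 7·8^4 + 7·8^3 + 7·8^2 + 7·8 + 7 ↦ 7·9^9 + 7·9^7 + 7·9^6 + 7·9^5 + 7·9^4 + 7·9^3 + 7·9^2 + 7·9 + 7|_9 = 2749609303 ⇒ 2749609302
(7) 2749609302|_9 = 7·9^9 + 7·9^7 + 7·9^6 + 7·9^5 + 7·9^4 + 7·9^3 + 7·9^2 + 7·9 + 6 ↦ 7·10^10 + 7·10^7 + 7·10^6 + 7·10^5 + 7·10^4 + 7·10^3 + 7·10^2 + 7·10 + 6|_10 = 70077777776 ⇒ 70077777775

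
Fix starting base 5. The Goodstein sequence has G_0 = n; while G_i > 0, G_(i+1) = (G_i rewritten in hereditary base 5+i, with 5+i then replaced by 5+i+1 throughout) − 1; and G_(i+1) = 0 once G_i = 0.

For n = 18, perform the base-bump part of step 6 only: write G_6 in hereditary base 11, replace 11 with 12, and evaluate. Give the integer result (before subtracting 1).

30

G_0 = 18. HB_5(18) = 3·5 + 3. Bump = 21. G_1 = 20.
G_1 = 20. HB_6(20) = 3·6 + 2. Bump = 23. G_2 = 22.
G_2 = 22. HB_7(22) = 3·7 + 1. Bump = 25. G_3 = 24.
G_3 = 24. HB_8(24) = 3·8. Bump = 27. G_4 = 26.
G_4 = 26. HB_9(26) = 2·9 + 8. Bump = 28. G_5 = 27.
G_5 = 27. HB_10(27) = 2·10 + 7. Bump = 29. G_6 = 28.
G_6 = 28. HB_11(28) = 2·11 + 6. Bump = 30. G_7 = 29.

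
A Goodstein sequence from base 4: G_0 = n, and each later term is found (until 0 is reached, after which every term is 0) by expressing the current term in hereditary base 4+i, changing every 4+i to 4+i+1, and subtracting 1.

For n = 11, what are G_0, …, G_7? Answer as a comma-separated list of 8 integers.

(0) 11|_4 = 2·4 + 3 ↦ 2·5 + 3|_5 = 13 ⇒ 12
(1) 12|_5 = 2·5 + 2 ↦ 2·6 + 2|_6 = 14 ⇒ 13
(2) 13|_6 = 2·6 + 1 ↦ 2·7 + 1|_7 = 15 ⇒ 14
(3) 14|_7 = 2·7 ↦ 2·8|_8 = 16 ⇒ 15
(4) 15|_8 = 8 + 7 ↦ 9 + 7|_9 = 16 ⇒ 15
(5) 15|_9 = 9 + 6 ↦ 10 + 6|_10 = 16 ⇒ 15
(6) 15|_10 = 10 + 5 ↦ 11 + 5|_11 = 16 ⇒ 15

11, 12, 13, 14, 15, 15, 15, 15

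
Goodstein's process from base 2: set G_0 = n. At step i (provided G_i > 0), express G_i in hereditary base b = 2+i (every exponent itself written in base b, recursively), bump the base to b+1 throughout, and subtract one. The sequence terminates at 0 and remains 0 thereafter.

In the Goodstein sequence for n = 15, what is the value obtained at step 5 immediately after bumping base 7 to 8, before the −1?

step 0: 15 = 2^(2 + 1) + 2^2 + 2 + 1; sub 3 for 2: 3^(3 + 1) + 3^3 + 3 + 1; = 112; G_1 = 112−1 = 111
step 1: 111 = 3^(3 + 1) + 3^3 + 3; sub 4 for 3: 4^(4 + 1) + 4^4 + 4; = 1284; G_2 = 1284−1 = 1283
step 2: 1283 = 4^(4 + 1) + 4^4 + 3; sub 5 for 4: 5^(5 + 1) + 5^5 + 3; = 18753; G_3 = 18753−1 = 18752
step 3: 18752 = 5^(5 + 1) + 5^5 + 2; sub 6 for 5: 6^(6 + 1) + 6^6 + 2; = 326594; G_4 = 326594−1 = 326593
step 4: 326593 = 6^(6 + 1) + 6^6 + 1; sub 7 for 6: 7^(7 + 1) + 7^7 + 1; = 6588345; G_5 = 6588345−1 = 6588344

150994944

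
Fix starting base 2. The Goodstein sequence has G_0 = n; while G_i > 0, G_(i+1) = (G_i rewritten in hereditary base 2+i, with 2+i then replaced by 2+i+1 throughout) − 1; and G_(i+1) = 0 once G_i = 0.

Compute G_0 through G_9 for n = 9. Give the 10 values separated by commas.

9, 81, 1023, 9842, 140743, 2471826, 50333399, 1162263921, 30000003325, 855935016215

9 —HB2→ 2^(2 + 1) + 1 —bump→ 3^(3 + 1) + 1 = 82 —(−1)→ 81
81 —HB3→ 3^(3 + 1) —bump→ 4^(4 + 1) = 1024 —(−1)→ 1023
1023 —HB4→ 3·4^4 + 3·4^3 + 3·4^2 + 3·4 + 3 —bump→ 3·5^5 + 3·5^3 + 3·5^2 + 3·5 + 3 = 9843 —(−1)→ 9842
9842 —HB5→ 3·5^5 + 3·5^3 + 3·5^2 + 3·5 + 2 —bump→ 3·6^6 + 3·6^3 + 3·6^2 + 3·6 + 2 = 140744 —(−1)→ 140743
140743 —HB6→ 3·6^6 + 3·6^3 + 3·6^2 + 3·6 + 1 —bump→ 3·7^7 + 3·7^3 + 3·7^2 + 3·7 + 1 = 2471827 —(−1)→ 2471826
2471826 —HB7→ 3·7^7 + 3·7^3 + 3·7^2 + 3·7 —bump→ 3·8^8 + 3·8^3 + 3·8^2 + 3·8 = 50333400 —(−1)→ 50333399
50333399 —HB8→ 3·8^8 + 3·8^3 + 3·8^2 + 2·8 + 7 —bump→ 3·9^9 + 3·9^3 + 3·9^2 + 2·9 + 7 = 1162263922 —(−1)→ 1162263921
1162263921 —HB9→ 3·9^9 + 3·9^3 + 3·9^2 + 2·9 + 6 —bump→ 3·10^10 + 3·10^3 + 3·10^2 + 2·10 + 6 = 30000003326 —(−1)→ 30000003325
30000003325 —HB10→ 3·10^10 + 3·10^3 + 3·10^2 + 2·10 + 5 —bump→ 3·11^11 + 3·11^3 + 3·11^2 + 2·11 + 5 = 855935016216 —(−1)→ 855935016215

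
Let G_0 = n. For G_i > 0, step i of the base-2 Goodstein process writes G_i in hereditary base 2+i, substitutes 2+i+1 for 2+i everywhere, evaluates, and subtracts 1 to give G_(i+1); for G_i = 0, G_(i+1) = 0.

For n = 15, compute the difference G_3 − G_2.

17469

(0) 15|_2 = 2^(2 + 1) + 2^2 + 2 + 1 ↦ 3^(3 + 1) + 3^3 + 3 + 1|_3 = 112 ⇒ 111
(1) 111|_3 = 3^(3 + 1) + 3^3 + 3 ↦ 4^(4 + 1) + 4^4 + 4|_4 = 1284 ⇒ 1283
(2) 1283|_4 = 4^(4 + 1) + 4^4 + 3 ↦ 5^(5 + 1) + 5^5 + 3|_5 = 18753 ⇒ 18752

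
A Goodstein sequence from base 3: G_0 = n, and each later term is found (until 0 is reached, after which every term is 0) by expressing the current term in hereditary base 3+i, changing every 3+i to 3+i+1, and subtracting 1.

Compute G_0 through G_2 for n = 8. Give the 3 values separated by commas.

8, 9, 10

G_0 = 8. HB_3(8) = 2·3 + 2. Bump = 10. G_1 = 9.
G_1 = 9. HB_4(9) = 2·4 + 1. Bump = 11. G_2 = 10.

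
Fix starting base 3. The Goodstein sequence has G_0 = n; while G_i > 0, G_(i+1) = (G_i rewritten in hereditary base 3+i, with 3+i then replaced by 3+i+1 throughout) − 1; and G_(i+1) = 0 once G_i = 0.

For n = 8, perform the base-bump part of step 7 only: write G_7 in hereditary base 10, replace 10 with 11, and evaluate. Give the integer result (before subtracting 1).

12

G_0=8  [base 3] 2·3 + 2  →[3↦4]→  2·4 + 2 = 10  −1 ⇒ G_1=9
G_1=9  [base 4] 2·4 + 1  →[4↦5]→  2·5 + 1 = 11  −1 ⇒ G_2=10
G_2=10  [base 5] 2·5  →[5↦6]→  2·6 = 12  −1 ⇒ G_3=11
G_3=11  [base 6] 6 + 5  →[6↦7]→  7 + 5 = 12  −1 ⇒ G_4=11
G_4=11  [base 7] 7 + 4  →[7↦8]→  8 + 4 = 12  −1 ⇒ G_5=11
G_5=11  [base 8] 8 + 3  →[8↦9]→  9 + 3 = 12  −1 ⇒ G_6=11
G_6=11  [base 9] 9 + 2  →[9↦10]→  10 + 2 = 12  −1 ⇒ G_7=11
G_7=11  [base 10] 10 + 1  →[10↦11]→  11 + 1 = 12  −1 ⇒ G_8=11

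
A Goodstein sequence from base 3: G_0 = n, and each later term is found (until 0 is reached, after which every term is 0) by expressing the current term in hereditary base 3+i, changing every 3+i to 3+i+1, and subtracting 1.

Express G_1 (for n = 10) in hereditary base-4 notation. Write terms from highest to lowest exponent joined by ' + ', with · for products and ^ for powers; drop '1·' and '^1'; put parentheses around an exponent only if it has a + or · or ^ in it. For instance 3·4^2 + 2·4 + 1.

(0) 10|_3 = 3^2 + 1 ↦ 4^2 + 1|_4 = 17 ⇒ 16
(1) 16|_4 = 4^2 ↦ 5^2|_5 = 25 ⇒ 24

4^2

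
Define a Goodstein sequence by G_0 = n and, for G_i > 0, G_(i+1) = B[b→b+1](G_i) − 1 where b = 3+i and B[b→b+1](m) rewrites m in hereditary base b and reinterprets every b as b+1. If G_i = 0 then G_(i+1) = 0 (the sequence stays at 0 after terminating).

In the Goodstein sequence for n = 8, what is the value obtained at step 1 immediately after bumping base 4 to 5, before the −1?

11

i=0: 8 = 2·3 + 2 (b=3); 3→4: 2·4 + 2 = 10; 10−1 = 9
i=1: 9 = 2·4 + 1 (b=4); 4→5: 2·5 + 1 = 11; 11−1 = 10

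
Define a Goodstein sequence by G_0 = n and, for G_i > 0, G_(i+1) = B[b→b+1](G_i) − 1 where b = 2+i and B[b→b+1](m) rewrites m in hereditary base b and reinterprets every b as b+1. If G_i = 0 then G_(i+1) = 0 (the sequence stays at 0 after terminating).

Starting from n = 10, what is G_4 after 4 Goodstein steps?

279935

i=0: 10 = 2^(2 + 1) + 2 (b=2); 2→3: 3^(3 + 1) + 3 = 84; 84−1 = 83
i=1: 83 = 3^(3 + 1) + 2 (b=3); 3→4: 4^(4 + 1) + 2 = 1026; 1026−1 = 1025
i=2: 1025 = 4^(4 + 1) + 1 (b=4); 4→5: 5^(5 + 1) + 1 = 15626; 15626−1 = 15625
i=3: 15625 = 5^(5 + 1) (b=5); 5→6: 6^(6 + 1) = 279936; 279936−1 = 279935
i=4: 279935 = 5·6^6 + 5·6^5 + 5·6^4 + 5·6^3 + 5·6^2 + 5·6 + 5 (b=6); 6→7: 5·7^7 + 5·7^5 + 5·7^4 + 5·7^3 + 5·7^2 + 5·7 + 5 = 4215755; 4215755−1 = 4215754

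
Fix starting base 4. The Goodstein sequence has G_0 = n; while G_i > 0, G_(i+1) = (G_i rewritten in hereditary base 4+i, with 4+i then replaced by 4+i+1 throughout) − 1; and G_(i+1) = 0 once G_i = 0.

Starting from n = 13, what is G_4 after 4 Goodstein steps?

[0] 13 ≡ 3·4 + 1 (base 4). Lift 5: 16. −1: 15.
[1] 15 ≡ 3·5 (base 5). Lift 6: 18. −1: 17.
[2] 17 ≡ 2·6 + 5 (base 6). Lift 7: 19. −1: 18.
[3] 18 ≡ 2·7 + 4 (base 7). Lift 8: 20. −1: 19.
[4] 19 ≡ 2·8 + 3 (base 8). Lift 9: 21. −1: 20.

19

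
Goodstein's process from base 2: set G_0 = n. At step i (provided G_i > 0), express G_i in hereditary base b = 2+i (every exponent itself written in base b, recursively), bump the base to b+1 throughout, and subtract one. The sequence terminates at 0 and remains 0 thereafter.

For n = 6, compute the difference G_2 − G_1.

base 2: 6 = 2^2 + 2; at 3: 3^3 + 3 = 30; next = 29
base 3: 29 = 3^3 + 2; at 4: 4^4 + 2 = 258; next = 257

228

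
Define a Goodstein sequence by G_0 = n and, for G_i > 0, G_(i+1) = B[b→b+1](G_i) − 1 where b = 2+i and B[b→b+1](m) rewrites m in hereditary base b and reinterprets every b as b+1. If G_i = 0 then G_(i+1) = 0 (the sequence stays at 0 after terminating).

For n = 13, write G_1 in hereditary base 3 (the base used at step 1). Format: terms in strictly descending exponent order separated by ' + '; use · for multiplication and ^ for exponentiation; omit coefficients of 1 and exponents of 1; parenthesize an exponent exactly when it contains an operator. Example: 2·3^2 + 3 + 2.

G_0 = 13. HB_2(13) = 2^(2 + 1) + 2^2 + 1. Bump = 109. G_1 = 108.
G_1 = 108. HB_3(108) = 3^(3 + 1) + 3^3. Bump = 1280. G_2 = 1279.

3^(3 + 1) + 3^3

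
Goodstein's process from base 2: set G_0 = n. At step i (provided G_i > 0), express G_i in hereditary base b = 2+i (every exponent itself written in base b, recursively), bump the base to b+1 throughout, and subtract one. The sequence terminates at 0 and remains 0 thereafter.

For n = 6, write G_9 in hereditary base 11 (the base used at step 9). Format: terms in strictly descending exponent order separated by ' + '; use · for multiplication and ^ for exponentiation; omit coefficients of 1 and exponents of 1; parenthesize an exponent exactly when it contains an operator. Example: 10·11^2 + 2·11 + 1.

5·11^5 + 5·11^4 + 5·11^3 + 5·11^2 + 5·11

G_0 = 6. HB_2(6) = 2^2 + 2. Bump = 30. G_1 = 29.
G_1 = 29. HB_3(29) = 3^3 + 2. Bump = 258. G_2 = 257.
G_2 = 257. HB_4(257) = 4^4 + 1. Bump = 3126. G_3 = 3125.
G_3 = 3125. HB_5(3125) = 5^5. Bump = 46656. G_4 = 46655.
G_4 = 46655. HB_6(46655) = 5·6^5 + 5·6^4 + 5·6^3 + 5·6^2 + 5·6 + 5. Bump = 98040. G_5 = 98039.
G_5 = 98039. HB_7(98039) = 5·7^5 + 5·7^4 + 5·7^3 + 5·7^2 + 5·7 + 4. Bump = 187244. G_6 = 187243.
G_6 = 187243. HB_8(187243) = 5·8^5 + 5·8^4 + 5·8^3 + 5·8^2 + 5·8 + 3. Bump = 332148. G_7 = 332147.
G_7 = 332147. HB_9(332147) = 5·9^5 + 5·9^4 + 5·9^3 + 5·9^2 + 5·9 + 2. Bump = 555552. G_8 = 555551.
G_8 = 555551. HB_10(555551) = 5·10^5 + 5·10^4 + 5·10^3 + 5·10^2 + 5·10 + 1. Bump = 885776. G_9 = 885775.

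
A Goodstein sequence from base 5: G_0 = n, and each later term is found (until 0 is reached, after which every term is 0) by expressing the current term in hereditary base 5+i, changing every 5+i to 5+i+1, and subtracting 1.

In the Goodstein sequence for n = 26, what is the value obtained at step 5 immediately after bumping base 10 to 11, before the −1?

69

26 —HB5→ 5^2 + 1 —bump→ 6^2 + 1 = 37 —(−1)→ 36
36 —HB6→ 6^2 —bump→ 7^2 = 49 —(−1)→ 48
48 —HB7→ 6·7 + 6 —bump→ 6·8 + 6 = 54 —(−1)→ 53
53 —HB8→ 6·8 + 5 —bump→ 6·9 + 5 = 59 —(−1)→ 58
58 —HB9→ 6·9 + 4 —bump→ 6·10 + 4 = 64 —(−1)→ 63
63 —HB10→ 6·10 + 3 —bump→ 6·11 + 3 = 69 —(−1)→ 68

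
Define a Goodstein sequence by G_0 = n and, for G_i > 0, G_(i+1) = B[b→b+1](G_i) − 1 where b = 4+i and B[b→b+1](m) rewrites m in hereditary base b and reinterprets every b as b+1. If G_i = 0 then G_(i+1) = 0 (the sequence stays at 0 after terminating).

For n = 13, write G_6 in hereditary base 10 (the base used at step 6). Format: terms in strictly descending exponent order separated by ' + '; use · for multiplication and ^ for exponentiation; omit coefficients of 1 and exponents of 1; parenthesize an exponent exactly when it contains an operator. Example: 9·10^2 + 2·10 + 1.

2·10 + 1

(0) 13|_4 = 3·4 + 1 ↦ 3·5 + 1|_5 = 16 ⇒ 15
(1) 15|_5 = 3·5 ↦ 3·6|_6 = 18 ⇒ 17
(2) 17|_6 = 2·6 + 5 ↦ 2·7 + 5|_7 = 19 ⇒ 18
(3) 18|_7 = 2·7 + 4 ↦ 2·8 + 4|_8 = 20 ⇒ 19
(4) 19|_8 = 2·8 + 3 ↦ 2·9 + 3|_9 = 21 ⇒ 20
(5) 20|_9 = 2·9 + 2 ↦ 2·10 + 2|_10 = 22 ⇒ 21
(6) 21|_10 = 2·10 + 1 ↦ 2·11 + 1|_11 = 23 ⇒ 22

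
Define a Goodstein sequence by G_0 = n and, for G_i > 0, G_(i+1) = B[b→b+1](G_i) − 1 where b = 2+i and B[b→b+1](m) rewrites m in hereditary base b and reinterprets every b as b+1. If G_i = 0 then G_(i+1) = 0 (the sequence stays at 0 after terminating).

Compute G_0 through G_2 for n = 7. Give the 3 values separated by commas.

[0] 7 ≡ 2^2 + 2 + 1 (base 2). Lift 3: 31. −1: 30.
[1] 30 ≡ 3^3 + 3 (base 3). Lift 4: 260. −1: 259.

7, 30, 259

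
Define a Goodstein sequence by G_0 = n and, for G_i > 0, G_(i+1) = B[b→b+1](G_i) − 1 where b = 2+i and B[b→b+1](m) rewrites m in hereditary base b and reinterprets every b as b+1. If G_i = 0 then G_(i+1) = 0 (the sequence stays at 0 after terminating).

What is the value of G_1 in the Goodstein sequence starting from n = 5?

i=0: 5 = 2^2 + 1 (b=2); 2→3: 3^3 + 1 = 28; 28−1 = 27
i=1: 27 = 3^3 (b=3); 3→4: 4^4 = 256; 256−1 = 255

27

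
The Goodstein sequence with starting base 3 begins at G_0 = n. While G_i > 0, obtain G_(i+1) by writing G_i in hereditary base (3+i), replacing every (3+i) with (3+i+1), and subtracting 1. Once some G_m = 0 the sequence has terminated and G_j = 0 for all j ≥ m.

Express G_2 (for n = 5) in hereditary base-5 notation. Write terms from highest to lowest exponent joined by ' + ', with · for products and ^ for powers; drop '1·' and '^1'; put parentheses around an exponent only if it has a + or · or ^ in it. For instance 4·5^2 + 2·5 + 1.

[0] 5 ≡ 3 + 2 (base 3). Lift 4: 6. −1: 5.
[1] 5 ≡ 4 + 1 (base 4). Lift 5: 6. −1: 5.

5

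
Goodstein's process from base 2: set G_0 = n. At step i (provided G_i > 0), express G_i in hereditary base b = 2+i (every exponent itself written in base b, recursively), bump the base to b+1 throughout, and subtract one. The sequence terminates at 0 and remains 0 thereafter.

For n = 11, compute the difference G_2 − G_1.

11 —HB2→ 2^(2 + 1) + 2 + 1 —bump→ 3^(3 + 1) + 3 + 1 = 85 —(−1)→ 84
84 —HB3→ 3^(3 + 1) + 3 —bump→ 4^(4 + 1) + 4 = 1028 —(−1)→ 1027

943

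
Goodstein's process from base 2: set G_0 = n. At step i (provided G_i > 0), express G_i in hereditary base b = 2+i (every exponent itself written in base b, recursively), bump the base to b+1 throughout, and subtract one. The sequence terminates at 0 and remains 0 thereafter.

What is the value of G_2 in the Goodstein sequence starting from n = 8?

553

step 0: 8 = 2^(2 + 1); sub 3 for 2: 3^(3 + 1); = 81; G_1 = 81−1 = 80
step 1: 80 = 2·3^3 + 2·3^2 + 2·3 + 2; sub 4 for 3: 2·4^4 + 2·4^2 + 2·4 + 2; = 554; G_2 = 554−1 = 553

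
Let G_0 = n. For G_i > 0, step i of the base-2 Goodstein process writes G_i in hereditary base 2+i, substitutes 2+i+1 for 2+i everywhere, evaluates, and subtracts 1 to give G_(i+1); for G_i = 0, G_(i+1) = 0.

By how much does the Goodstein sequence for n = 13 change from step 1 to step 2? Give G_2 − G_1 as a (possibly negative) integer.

G_0=13  [base 2] 2^(2 + 1) + 2^2 + 1  →[2↦3]→  3^(3 + 1) + 3^3 + 1 = 109  −1 ⇒ G_1=108
G_1=108  [base 3] 3^(3 + 1) + 3^3  →[3↦4]→  4^(4 + 1) + 4^4 = 1280  −1 ⇒ G_2=1279

1171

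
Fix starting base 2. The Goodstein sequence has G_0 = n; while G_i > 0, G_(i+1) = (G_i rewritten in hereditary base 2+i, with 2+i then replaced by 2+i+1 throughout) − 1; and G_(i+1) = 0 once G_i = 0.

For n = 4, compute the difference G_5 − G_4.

4 —HB2→ 2^2 —bump→ 3^3 = 27 —(−1)→ 26
26 —HB3→ 2·3^2 + 2·3 + 2 —bump→ 2·4^2 + 2·4 + 2 = 42 —(−1)→ 41
41 —HB4→ 2·4^2 + 2·4 + 1 —bump→ 2·5^2 + 2·5 + 1 = 61 —(−1)→ 60
60 —HB5→ 2·5^2 + 2·5 —bump→ 2·6^2 + 2·6 = 84 —(−1)→ 83
83 —HB6→ 2·6^2 + 6 + 5 —bump→ 2·7^2 + 7 + 5 = 110 —(−1)→ 109

26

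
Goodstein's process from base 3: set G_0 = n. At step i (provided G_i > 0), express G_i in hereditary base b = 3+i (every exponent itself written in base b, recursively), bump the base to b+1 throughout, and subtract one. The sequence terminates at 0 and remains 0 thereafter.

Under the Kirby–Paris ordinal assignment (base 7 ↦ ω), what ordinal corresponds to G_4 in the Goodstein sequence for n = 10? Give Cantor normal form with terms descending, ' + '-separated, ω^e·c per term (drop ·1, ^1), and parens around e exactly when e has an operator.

base 3: 10 = 3^2 + 1; at 4: 4^2 + 1 = 17; next = 16
base 4: 16 = 4^2; at 5: 5^2 = 25; next = 24
base 5: 24 = 4·5 + 4; at 6: 4·6 + 4 = 28; next = 27
base 6: 27 = 4·6 + 3; at 7: 4·7 + 3 = 31; next = 30
base 7: 30 = 4·7 + 2; at 8: 4·8 + 2 = 34; next = 33

ω·4 + 2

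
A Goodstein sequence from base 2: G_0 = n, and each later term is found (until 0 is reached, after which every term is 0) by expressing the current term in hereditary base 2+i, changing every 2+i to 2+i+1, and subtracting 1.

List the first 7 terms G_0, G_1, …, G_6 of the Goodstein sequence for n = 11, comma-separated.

11, 84, 1027, 15627, 279937, 5764801, 134217727

G_0=11  [base 2] 2^(2 + 1) + 2 + 1  →[2↦3]→  3^(3 + 1) + 3 + 1 = 85  −1 ⇒ G_1=84
G_1=84  [base 3] 3^(3 + 1) + 3  →[3↦4]→  4^(4 + 1) + 4 = 1028  −1 ⇒ G_2=1027
G_2=1027  [base 4] 4^(4 + 1) + 3  →[4↦5]→  5^(5 + 1) + 3 = 15628  −1 ⇒ G_3=15627
G_3=15627  [base 5] 5^(5 + 1) + 2  →[5↦6]→  6^(6 + 1) + 2 = 279938  −1 ⇒ G_4=279937
G_4=279937  [base 6] 6^(6 + 1) + 1  →[6↦7]→  7^(7 + 1) + 1 = 5764802  −1 ⇒ G_5=5764801
G_5=5764801  [base 7] 7^(7 + 1)  →[7↦8]→  8^(8 + 1) = 134217728  −1 ⇒ G_6=134217727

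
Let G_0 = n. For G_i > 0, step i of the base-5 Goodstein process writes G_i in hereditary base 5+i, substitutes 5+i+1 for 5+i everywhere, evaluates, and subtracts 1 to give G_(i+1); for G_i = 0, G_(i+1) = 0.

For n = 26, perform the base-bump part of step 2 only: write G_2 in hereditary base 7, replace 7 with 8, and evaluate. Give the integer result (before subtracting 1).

54

26 —HB5→ 5^2 + 1 —bump→ 6^2 + 1 = 37 —(−1)→ 36
36 —HB6→ 6^2 —bump→ 7^2 = 49 —(−1)→ 48
48 —HB7→ 6·7 + 6 —bump→ 6·8 + 6 = 54 —(−1)→ 53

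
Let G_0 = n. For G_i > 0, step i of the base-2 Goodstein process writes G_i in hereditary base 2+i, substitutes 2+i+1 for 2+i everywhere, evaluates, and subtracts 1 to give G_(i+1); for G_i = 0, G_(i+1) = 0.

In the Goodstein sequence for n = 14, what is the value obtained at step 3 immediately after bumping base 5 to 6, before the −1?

G_0=14  [base 2] 2^(2 + 1) + 2^2 + 2  →[2↦3]→  3^(3 + 1) + 3^3 + 3 = 111  −1 ⇒ G_1=110
G_1=110  [base 3] 3^(3 + 1) + 3^3 + 2  →[3↦4]→  4^(4 + 1) + 4^4 + 2 = 1282  −1 ⇒ G_2=1281
G_2=1281  [base 4] 4^(4 + 1) + 4^4 + 1  →[4↦5]→  5^(5 + 1) + 5^5 + 1 = 18751  −1 ⇒ G_3=18750
G_3=18750  [base 5] 5^(5 + 1) + 5^5  →[5↦6]→  6^(6 + 1) + 6^6 = 326592  −1 ⇒ G_4=326591

326592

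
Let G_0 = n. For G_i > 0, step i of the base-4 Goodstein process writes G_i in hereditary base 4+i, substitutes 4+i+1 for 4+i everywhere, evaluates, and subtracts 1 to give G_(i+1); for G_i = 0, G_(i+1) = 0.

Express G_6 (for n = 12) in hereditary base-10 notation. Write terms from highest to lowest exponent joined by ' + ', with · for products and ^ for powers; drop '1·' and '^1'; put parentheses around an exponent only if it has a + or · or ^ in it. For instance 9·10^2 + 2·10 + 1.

10 + 9

step 0: 12 = 3·4; sub 5 for 4: 3·5; = 15; G_1 = 15−1 = 14
step 1: 14 = 2·5 + 4; sub 6 for 5: 2·6 + 4; = 16; G_2 = 16−1 = 15
step 2: 15 = 2·6 + 3; sub 7 for 6: 2·7 + 3; = 17; G_3 = 17−1 = 16
step 3: 16 = 2·7 + 2; sub 8 for 7: 2·8 + 2; = 18; G_4 = 18−1 = 17
step 4: 17 = 2·8 + 1; sub 9 for 8: 2·9 + 1; = 19; G_5 = 19−1 = 18
step 5: 18 = 2·9; sub 10 for 9: 2·10; = 20; G_6 = 20−1 = 19
step 6: 19 = 10 + 9; sub 11 for 10: 11 + 9; = 20; G_7 = 20−1 = 19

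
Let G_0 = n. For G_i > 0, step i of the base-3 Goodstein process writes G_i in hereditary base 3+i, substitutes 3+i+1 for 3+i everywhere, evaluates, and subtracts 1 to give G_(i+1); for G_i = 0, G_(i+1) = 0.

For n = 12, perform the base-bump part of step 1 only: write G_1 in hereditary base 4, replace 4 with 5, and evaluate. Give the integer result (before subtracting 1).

28

step 0: 12 = 3^2 + 3; sub 4 for 3: 4^2 + 4; = 20; G_1 = 20−1 = 19
step 1: 19 = 4^2 + 3; sub 5 for 4: 5^2 + 3; = 28; G_2 = 28−1 = 27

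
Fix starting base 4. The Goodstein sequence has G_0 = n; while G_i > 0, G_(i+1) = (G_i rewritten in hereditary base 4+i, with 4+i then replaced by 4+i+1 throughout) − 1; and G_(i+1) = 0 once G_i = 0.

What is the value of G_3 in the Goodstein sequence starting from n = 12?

16

[0] 12 ≡ 3·4 (base 4). Lift 5: 15. −1: 14.
[1] 14 ≡ 2·5 + 4 (base 5). Lift 6: 16. −1: 15.
[2] 15 ≡ 2·6 + 3 (base 6). Lift 7: 17. −1: 16.
[3] 16 ≡ 2·7 + 2 (base 7). Lift 8: 18. −1: 17.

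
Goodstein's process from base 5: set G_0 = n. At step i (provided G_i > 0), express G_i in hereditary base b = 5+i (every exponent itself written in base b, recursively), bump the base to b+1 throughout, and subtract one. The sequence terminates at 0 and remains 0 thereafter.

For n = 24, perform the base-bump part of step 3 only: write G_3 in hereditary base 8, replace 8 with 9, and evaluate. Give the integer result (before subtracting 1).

step 0: 24 = 4·5 + 4; sub 6 for 5: 4·6 + 4; = 28; G_1 = 28−1 = 27
step 1: 27 = 4·6 + 3; sub 7 for 6: 4·7 + 3; = 31; G_2 = 31−1 = 30
step 2: 30 = 4·7 + 2; sub 8 for 7: 4·8 + 2; = 34; G_3 = 34−1 = 33
step 3: 33 = 4·8 + 1; sub 9 for 8: 4·9 + 1; = 37; G_4 = 37−1 = 36

37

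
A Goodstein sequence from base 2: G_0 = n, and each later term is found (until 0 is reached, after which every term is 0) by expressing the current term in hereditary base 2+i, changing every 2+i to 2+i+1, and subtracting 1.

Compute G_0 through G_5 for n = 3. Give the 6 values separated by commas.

3, 3, 3, 2, 1, 0

[0] 3 ≡ 2 + 1 (base 2). Lift 3: 4. −1: 3.
[1] 3 ≡ 3 (base 3). Lift 4: 4. −1: 3.
[2] 3 ≡ 3 (base 4). Lift 5: 3. −1: 2.
[3] 2 ≡ 2 (base 5). Lift 6: 2. −1: 1.
[4] 1 ≡ 1 (base 6). Lift 7: 1. −1: 0.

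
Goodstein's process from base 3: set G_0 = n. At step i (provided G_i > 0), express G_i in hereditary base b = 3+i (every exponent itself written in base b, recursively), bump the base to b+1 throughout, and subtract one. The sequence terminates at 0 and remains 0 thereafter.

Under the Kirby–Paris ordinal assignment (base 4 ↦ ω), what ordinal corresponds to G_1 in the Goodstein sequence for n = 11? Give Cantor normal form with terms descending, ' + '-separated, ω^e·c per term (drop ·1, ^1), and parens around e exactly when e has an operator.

G_0=11  [base 3] 3^2 + 2  →[3↦4]→  4^2 + 2 = 18  −1 ⇒ G_1=17
G_1=17  [base 4] 4^2 + 1  →[4↦5]→  5^2 + 1 = 26  −1 ⇒ G_2=25

ω^2 + 1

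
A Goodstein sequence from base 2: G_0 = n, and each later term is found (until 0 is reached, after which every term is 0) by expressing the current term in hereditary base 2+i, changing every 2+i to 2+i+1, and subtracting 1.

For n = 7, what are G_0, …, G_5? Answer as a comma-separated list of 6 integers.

7, 30, 259, 3127, 46657, 823543

base 2: 7 = 2^2 + 2 + 1; at 3: 3^3 + 3 + 1 = 31; next = 30
base 3: 30 = 3^3 + 3; at 4: 4^4 + 4 = 260; next = 259
base 4: 259 = 4^4 + 3; at 5: 5^5 + 3 = 3128; next = 3127
base 5: 3127 = 5^5 + 2; at 6: 6^6 + 2 = 46658; next = 46657
base 6: 46657 = 6^6 + 1; at 7: 7^7 + 1 = 823544; next = 823543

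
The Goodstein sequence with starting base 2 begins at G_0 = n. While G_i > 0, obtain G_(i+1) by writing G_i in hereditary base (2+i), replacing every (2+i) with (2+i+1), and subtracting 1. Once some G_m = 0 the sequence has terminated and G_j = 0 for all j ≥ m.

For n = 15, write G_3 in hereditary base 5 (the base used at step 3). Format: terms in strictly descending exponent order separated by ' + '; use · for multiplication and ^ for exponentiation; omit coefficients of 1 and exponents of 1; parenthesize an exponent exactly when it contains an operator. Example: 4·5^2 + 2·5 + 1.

5^(5 + 1) + 5^5 + 2

i=0: 15 = 2^(2 + 1) + 2^2 + 2 + 1 (b=2); 2→3: 3^(3 + 1) + 3^3 + 3 + 1 = 112; 112−1 = 111
i=1: 111 = 3^(3 + 1) + 3^3 + 3 (b=3); 3→4: 4^(4 + 1) + 4^4 + 4 = 1284; 1284−1 = 1283
i=2: 1283 = 4^(4 + 1) + 4^4 + 3 (b=4); 4→5: 5^(5 + 1) + 5^5 + 3 = 18753; 18753−1 = 18752
i=3: 18752 = 5^(5 + 1) + 5^5 + 2 (b=5); 5→6: 6^(6 + 1) + 6^6 + 2 = 326594; 326594−1 = 326593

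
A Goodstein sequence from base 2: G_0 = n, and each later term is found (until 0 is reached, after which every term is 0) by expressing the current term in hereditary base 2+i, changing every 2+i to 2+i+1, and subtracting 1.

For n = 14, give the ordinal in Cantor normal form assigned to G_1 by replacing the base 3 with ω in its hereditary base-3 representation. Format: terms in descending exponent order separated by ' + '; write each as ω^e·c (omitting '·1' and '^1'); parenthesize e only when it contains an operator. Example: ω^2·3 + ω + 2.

base 2: 14 = 2^(2 + 1) + 2^2 + 2; at 3: 3^(3 + 1) + 3^3 + 3 = 111; next = 110
base 3: 110 = 3^(3 + 1) + 3^3 + 2; at 4: 4^(4 + 1) + 4^4 + 2 = 1282; next = 1281

ω^(ω + 1) + ω^ω + 2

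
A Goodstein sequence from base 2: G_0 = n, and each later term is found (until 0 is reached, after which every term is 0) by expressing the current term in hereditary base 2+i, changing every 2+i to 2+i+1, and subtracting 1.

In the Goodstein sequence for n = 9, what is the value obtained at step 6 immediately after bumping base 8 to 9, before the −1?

1162263922

(0) 9|_2 = 2^(2 + 1) + 1 ↦ 3^(3 + 1) + 1|_3 = 82 ⇒ 81
(1) 81|_3 = 3^(3 + 1) ↦ 4^(4 + 1)|_4 = 1024 ⇒ 1023
(2) 1023|_4 = 3·4^4 + 3·4^3 + 3·4^2 + 3·4 + 3 ↦ 3·5^5 + 3·5^3 + 3·5^2 + 3·5 + 3|_5 = 9843 ⇒ 9842
(3) 9842|_5 = 3·5^5 + 3·5^3 + 3·5^2 + 3·5 + 2 ↦ 3·6^6 + 3·6^3 + 3·6^2 + 3·6 + 2|_6 = 140744 ⇒ 140743
(4) 140743|_6 = 3·6^6 + 3·6^3 + 3·6^2 + 3·6 + 1 ↦ 3·7^7 + 3·7^3 + 3·7^2 + 3·7 + 1|_7 = 2471827 ⇒ 2471826
(5) 2471826|_7 = 3·7^7 + 3·7^3 + 3·7^2 + 3·7 ↦ 3·8^8 + 3·8^3 + 3·8^2 + 3·8|_8 = 50333400 ⇒ 50333399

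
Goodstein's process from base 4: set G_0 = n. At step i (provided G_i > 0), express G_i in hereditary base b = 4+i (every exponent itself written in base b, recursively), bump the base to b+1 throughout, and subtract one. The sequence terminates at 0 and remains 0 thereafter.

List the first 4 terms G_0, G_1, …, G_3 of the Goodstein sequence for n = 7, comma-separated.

7, 7, 7, 7

G_0 = 7. HB_4(7) = 4 + 3. Bump = 8. G_1 = 7.
G_1 = 7. HB_5(7) = 5 + 2. Bump = 8. G_2 = 7.
G_2 = 7. HB_6(7) = 6 + 1. Bump = 8. G_3 = 7.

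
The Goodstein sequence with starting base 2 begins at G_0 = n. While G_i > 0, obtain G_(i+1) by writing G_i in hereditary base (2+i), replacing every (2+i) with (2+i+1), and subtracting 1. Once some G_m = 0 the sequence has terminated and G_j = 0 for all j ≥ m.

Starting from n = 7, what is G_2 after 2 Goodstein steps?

G_0 = 7. HB_2(7) = 2^2 + 2 + 1. Bump = 31. G_1 = 30.
G_1 = 30. HB_3(30) = 3^3 + 3. Bump = 260. G_2 = 259.
G_2 = 259. HB_4(259) = 4^4 + 3. Bump = 3128. G_3 = 3127.

259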